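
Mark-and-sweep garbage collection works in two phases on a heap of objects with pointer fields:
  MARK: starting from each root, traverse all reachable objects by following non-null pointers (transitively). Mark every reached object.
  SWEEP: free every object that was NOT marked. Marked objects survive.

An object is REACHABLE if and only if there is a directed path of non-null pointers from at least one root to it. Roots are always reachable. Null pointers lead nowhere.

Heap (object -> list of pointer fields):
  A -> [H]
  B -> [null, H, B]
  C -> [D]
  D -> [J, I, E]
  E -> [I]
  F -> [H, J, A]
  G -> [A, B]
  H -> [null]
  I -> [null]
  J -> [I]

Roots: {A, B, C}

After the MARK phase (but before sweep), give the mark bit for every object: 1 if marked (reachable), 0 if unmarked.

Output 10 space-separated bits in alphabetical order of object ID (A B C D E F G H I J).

Roots: A B C
Mark A: refs=H, marked=A
Mark B: refs=null H B, marked=A B
Mark C: refs=D, marked=A B C
Mark H: refs=null, marked=A B C H
Mark D: refs=J I E, marked=A B C D H
Mark J: refs=I, marked=A B C D H J
Mark I: refs=null, marked=A B C D H I J
Mark E: refs=I, marked=A B C D E H I J
Unmarked (collected): F G

Answer: 1 1 1 1 1 0 0 1 1 1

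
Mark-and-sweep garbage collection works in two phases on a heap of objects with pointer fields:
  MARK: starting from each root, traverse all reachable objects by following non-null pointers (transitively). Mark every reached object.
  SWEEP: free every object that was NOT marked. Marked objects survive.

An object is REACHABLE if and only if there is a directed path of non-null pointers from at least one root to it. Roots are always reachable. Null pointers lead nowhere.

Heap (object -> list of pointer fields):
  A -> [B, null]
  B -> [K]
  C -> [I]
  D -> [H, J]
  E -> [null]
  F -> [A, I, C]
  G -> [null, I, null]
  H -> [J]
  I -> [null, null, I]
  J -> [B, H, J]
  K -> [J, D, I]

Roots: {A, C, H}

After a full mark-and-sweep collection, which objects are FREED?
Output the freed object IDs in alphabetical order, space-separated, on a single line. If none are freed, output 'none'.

Roots: A C H
Mark A: refs=B null, marked=A
Mark C: refs=I, marked=A C
Mark H: refs=J, marked=A C H
Mark B: refs=K, marked=A B C H
Mark I: refs=null null I, marked=A B C H I
Mark J: refs=B H J, marked=A B C H I J
Mark K: refs=J D I, marked=A B C H I J K
Mark D: refs=H J, marked=A B C D H I J K
Unmarked (collected): E F G

Answer: E F G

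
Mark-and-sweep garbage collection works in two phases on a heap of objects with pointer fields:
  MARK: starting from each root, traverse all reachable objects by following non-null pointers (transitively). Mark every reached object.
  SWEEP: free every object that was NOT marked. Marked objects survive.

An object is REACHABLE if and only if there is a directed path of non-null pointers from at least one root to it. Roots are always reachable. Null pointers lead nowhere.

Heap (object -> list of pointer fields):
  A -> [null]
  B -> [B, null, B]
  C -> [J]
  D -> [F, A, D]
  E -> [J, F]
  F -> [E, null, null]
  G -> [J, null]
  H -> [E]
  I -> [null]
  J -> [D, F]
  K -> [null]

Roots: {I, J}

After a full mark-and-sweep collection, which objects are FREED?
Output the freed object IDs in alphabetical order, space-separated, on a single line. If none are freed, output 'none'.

Roots: I J
Mark I: refs=null, marked=I
Mark J: refs=D F, marked=I J
Mark D: refs=F A D, marked=D I J
Mark F: refs=E null null, marked=D F I J
Mark A: refs=null, marked=A D F I J
Mark E: refs=J F, marked=A D E F I J
Unmarked (collected): B C G H K

Answer: B C G H K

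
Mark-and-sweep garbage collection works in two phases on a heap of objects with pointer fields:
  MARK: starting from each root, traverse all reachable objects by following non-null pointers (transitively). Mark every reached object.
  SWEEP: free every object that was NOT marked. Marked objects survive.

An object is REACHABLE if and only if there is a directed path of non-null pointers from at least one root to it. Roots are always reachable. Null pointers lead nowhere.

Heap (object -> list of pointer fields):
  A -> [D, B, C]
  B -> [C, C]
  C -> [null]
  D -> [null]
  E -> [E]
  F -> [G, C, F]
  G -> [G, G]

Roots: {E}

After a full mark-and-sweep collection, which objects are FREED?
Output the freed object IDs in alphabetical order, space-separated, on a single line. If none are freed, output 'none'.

Roots: E
Mark E: refs=E, marked=E
Unmarked (collected): A B C D F G

Answer: A B C D F G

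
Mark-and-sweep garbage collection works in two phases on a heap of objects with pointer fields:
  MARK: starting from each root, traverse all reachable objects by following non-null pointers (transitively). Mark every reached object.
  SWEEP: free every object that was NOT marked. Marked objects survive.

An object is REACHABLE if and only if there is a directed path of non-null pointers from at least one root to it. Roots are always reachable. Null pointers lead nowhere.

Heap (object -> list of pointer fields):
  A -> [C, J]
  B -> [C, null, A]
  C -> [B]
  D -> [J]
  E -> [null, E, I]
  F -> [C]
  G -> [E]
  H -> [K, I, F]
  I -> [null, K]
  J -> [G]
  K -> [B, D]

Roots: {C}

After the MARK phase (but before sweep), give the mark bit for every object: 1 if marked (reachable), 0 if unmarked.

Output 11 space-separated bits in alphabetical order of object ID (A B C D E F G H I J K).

Answer: 1 1 1 1 1 0 1 0 1 1 1

Derivation:
Roots: C
Mark C: refs=B, marked=C
Mark B: refs=C null A, marked=B C
Mark A: refs=C J, marked=A B C
Mark J: refs=G, marked=A B C J
Mark G: refs=E, marked=A B C G J
Mark E: refs=null E I, marked=A B C E G J
Mark I: refs=null K, marked=A B C E G I J
Mark K: refs=B D, marked=A B C E G I J K
Mark D: refs=J, marked=A B C D E G I J K
Unmarked (collected): F H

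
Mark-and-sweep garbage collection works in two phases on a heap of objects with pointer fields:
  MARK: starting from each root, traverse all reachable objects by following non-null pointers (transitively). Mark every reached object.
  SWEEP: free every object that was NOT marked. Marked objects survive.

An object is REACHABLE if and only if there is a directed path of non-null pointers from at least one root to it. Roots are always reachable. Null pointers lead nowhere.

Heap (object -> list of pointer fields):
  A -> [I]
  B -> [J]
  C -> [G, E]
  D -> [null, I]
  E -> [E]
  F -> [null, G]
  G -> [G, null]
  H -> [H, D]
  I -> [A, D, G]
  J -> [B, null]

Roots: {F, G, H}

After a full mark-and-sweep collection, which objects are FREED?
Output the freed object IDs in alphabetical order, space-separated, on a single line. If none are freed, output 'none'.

Roots: F G H
Mark F: refs=null G, marked=F
Mark G: refs=G null, marked=F G
Mark H: refs=H D, marked=F G H
Mark D: refs=null I, marked=D F G H
Mark I: refs=A D G, marked=D F G H I
Mark A: refs=I, marked=A D F G H I
Unmarked (collected): B C E J

Answer: B C E J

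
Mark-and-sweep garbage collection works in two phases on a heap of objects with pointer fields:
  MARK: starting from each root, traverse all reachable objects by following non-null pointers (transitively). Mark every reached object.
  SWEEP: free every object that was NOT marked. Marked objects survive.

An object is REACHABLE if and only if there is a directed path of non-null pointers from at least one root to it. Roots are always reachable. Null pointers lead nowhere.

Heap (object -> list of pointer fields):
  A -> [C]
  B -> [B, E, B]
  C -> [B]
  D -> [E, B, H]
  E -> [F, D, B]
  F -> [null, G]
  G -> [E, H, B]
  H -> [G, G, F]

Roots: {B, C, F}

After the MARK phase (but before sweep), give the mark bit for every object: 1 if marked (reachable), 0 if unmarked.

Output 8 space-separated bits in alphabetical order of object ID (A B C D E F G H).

Answer: 0 1 1 1 1 1 1 1

Derivation:
Roots: B C F
Mark B: refs=B E B, marked=B
Mark C: refs=B, marked=B C
Mark F: refs=null G, marked=B C F
Mark E: refs=F D B, marked=B C E F
Mark G: refs=E H B, marked=B C E F G
Mark D: refs=E B H, marked=B C D E F G
Mark H: refs=G G F, marked=B C D E F G H
Unmarked (collected): A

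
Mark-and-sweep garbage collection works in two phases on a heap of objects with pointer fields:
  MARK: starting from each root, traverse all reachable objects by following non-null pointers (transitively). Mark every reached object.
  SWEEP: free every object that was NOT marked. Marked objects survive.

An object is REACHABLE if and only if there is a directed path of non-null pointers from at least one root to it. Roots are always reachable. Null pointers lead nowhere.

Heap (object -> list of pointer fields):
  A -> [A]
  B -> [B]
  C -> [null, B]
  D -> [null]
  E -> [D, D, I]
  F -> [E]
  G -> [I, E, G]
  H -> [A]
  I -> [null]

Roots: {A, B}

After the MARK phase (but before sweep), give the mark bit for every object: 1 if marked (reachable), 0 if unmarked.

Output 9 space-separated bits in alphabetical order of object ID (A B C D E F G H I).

Roots: A B
Mark A: refs=A, marked=A
Mark B: refs=B, marked=A B
Unmarked (collected): C D E F G H I

Answer: 1 1 0 0 0 0 0 0 0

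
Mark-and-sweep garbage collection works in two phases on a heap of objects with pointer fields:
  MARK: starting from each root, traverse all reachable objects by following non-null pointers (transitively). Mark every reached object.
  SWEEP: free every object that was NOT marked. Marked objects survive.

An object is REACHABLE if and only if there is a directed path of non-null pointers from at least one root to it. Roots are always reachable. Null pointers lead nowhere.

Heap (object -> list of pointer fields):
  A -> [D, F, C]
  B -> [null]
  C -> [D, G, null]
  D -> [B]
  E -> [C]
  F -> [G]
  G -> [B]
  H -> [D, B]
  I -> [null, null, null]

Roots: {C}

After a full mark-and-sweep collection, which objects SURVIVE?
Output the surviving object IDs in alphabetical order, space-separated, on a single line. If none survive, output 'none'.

Answer: B C D G

Derivation:
Roots: C
Mark C: refs=D G null, marked=C
Mark D: refs=B, marked=C D
Mark G: refs=B, marked=C D G
Mark B: refs=null, marked=B C D G
Unmarked (collected): A E F H I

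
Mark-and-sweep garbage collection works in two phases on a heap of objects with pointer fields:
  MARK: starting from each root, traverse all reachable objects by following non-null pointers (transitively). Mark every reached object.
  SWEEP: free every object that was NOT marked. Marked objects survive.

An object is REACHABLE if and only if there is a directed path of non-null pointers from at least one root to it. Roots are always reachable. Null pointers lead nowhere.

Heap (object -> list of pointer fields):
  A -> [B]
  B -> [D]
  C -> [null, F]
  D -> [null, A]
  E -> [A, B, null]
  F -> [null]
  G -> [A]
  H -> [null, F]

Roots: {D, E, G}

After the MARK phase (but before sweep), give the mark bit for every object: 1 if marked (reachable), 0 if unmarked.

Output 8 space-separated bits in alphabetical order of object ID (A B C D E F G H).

Roots: D E G
Mark D: refs=null A, marked=D
Mark E: refs=A B null, marked=D E
Mark G: refs=A, marked=D E G
Mark A: refs=B, marked=A D E G
Mark B: refs=D, marked=A B D E G
Unmarked (collected): C F H

Answer: 1 1 0 1 1 0 1 0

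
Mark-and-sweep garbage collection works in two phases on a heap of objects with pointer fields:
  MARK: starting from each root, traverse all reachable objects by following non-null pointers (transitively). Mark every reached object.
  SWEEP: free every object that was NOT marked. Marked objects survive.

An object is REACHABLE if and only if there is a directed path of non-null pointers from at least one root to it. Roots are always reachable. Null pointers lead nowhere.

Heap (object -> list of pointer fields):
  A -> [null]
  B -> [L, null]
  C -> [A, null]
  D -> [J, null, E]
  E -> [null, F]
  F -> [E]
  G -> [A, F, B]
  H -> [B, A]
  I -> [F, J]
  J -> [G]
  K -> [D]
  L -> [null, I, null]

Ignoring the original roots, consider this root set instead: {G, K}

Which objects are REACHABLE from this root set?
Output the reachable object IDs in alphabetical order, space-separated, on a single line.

Answer: A B D E F G I J K L

Derivation:
Roots: G K
Mark G: refs=A F B, marked=G
Mark K: refs=D, marked=G K
Mark A: refs=null, marked=A G K
Mark F: refs=E, marked=A F G K
Mark B: refs=L null, marked=A B F G K
Mark D: refs=J null E, marked=A B D F G K
Mark E: refs=null F, marked=A B D E F G K
Mark L: refs=null I null, marked=A B D E F G K L
Mark J: refs=G, marked=A B D E F G J K L
Mark I: refs=F J, marked=A B D E F G I J K L
Unmarked (collected): C H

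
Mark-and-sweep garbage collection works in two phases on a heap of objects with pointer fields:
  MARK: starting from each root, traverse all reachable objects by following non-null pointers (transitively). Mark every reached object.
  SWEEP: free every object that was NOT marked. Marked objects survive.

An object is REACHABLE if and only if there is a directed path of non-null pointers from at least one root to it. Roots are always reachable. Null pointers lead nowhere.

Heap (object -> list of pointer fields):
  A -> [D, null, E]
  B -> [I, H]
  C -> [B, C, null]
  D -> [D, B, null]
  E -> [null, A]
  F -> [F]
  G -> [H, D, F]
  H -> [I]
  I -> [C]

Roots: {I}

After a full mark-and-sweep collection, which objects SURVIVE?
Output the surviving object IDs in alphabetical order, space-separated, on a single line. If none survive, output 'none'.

Answer: B C H I

Derivation:
Roots: I
Mark I: refs=C, marked=I
Mark C: refs=B C null, marked=C I
Mark B: refs=I H, marked=B C I
Mark H: refs=I, marked=B C H I
Unmarked (collected): A D E F G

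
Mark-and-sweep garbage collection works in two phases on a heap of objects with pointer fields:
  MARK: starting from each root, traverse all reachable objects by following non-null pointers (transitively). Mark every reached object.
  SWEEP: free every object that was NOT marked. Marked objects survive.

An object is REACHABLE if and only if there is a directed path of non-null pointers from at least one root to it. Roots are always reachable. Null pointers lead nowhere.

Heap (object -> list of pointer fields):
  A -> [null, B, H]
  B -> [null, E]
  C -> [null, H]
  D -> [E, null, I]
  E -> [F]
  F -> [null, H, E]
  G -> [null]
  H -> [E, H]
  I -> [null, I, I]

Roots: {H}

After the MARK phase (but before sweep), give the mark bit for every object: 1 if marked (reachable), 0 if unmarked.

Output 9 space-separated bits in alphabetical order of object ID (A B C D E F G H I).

Roots: H
Mark H: refs=E H, marked=H
Mark E: refs=F, marked=E H
Mark F: refs=null H E, marked=E F H
Unmarked (collected): A B C D G I

Answer: 0 0 0 0 1 1 0 1 0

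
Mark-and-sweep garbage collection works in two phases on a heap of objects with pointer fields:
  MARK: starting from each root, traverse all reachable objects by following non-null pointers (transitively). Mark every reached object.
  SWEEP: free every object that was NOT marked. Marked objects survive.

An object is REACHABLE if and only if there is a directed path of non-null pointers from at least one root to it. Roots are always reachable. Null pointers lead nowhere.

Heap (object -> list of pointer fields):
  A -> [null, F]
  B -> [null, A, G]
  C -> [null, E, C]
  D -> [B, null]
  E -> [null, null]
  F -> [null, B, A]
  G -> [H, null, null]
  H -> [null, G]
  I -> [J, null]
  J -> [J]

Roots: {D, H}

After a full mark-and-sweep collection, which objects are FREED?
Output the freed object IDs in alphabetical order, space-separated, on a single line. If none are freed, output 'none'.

Answer: C E I J

Derivation:
Roots: D H
Mark D: refs=B null, marked=D
Mark H: refs=null G, marked=D H
Mark B: refs=null A G, marked=B D H
Mark G: refs=H null null, marked=B D G H
Mark A: refs=null F, marked=A B D G H
Mark F: refs=null B A, marked=A B D F G H
Unmarked (collected): C E I J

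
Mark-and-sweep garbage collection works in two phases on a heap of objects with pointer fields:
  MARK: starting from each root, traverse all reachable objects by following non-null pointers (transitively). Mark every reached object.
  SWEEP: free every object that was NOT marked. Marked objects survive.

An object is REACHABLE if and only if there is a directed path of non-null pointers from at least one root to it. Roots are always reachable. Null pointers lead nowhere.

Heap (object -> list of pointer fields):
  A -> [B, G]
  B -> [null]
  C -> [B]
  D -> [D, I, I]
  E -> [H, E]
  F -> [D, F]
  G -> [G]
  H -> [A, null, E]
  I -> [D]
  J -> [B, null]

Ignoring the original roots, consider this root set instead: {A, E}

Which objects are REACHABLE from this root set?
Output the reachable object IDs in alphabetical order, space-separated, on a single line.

Roots: A E
Mark A: refs=B G, marked=A
Mark E: refs=H E, marked=A E
Mark B: refs=null, marked=A B E
Mark G: refs=G, marked=A B E G
Mark H: refs=A null E, marked=A B E G H
Unmarked (collected): C D F I J

Answer: A B E G H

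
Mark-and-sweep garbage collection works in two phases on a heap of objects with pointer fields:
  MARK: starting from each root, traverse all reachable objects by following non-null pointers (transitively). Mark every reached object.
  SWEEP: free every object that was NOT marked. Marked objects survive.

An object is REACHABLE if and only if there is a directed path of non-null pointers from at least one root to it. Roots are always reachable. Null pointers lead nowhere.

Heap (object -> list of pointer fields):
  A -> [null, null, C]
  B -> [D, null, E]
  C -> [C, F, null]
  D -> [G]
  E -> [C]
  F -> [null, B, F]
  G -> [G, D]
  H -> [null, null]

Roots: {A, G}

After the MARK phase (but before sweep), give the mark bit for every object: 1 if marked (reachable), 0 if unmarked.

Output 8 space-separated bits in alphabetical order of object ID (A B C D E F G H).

Roots: A G
Mark A: refs=null null C, marked=A
Mark G: refs=G D, marked=A G
Mark C: refs=C F null, marked=A C G
Mark D: refs=G, marked=A C D G
Mark F: refs=null B F, marked=A C D F G
Mark B: refs=D null E, marked=A B C D F G
Mark E: refs=C, marked=A B C D E F G
Unmarked (collected): H

Answer: 1 1 1 1 1 1 1 0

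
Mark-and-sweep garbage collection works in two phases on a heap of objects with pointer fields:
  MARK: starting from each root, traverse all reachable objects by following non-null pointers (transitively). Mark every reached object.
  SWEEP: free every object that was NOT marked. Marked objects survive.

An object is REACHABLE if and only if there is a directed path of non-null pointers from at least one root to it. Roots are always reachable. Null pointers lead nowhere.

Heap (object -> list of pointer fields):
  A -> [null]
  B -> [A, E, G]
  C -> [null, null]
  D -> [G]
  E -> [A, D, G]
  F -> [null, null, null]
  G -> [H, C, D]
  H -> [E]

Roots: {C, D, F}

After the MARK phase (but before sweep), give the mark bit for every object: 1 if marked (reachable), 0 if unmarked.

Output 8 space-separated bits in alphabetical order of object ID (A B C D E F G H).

Roots: C D F
Mark C: refs=null null, marked=C
Mark D: refs=G, marked=C D
Mark F: refs=null null null, marked=C D F
Mark G: refs=H C D, marked=C D F G
Mark H: refs=E, marked=C D F G H
Mark E: refs=A D G, marked=C D E F G H
Mark A: refs=null, marked=A C D E F G H
Unmarked (collected): B

Answer: 1 0 1 1 1 1 1 1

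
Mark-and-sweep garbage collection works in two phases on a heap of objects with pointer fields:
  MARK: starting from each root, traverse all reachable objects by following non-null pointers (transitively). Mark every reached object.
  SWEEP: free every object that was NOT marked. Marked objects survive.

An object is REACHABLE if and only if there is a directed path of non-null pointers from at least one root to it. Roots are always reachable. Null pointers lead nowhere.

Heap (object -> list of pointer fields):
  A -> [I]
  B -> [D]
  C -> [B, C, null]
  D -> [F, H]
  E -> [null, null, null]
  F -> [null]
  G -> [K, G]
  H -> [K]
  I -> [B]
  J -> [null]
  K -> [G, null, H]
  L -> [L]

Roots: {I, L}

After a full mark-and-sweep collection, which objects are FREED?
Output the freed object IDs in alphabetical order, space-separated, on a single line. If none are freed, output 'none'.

Answer: A C E J

Derivation:
Roots: I L
Mark I: refs=B, marked=I
Mark L: refs=L, marked=I L
Mark B: refs=D, marked=B I L
Mark D: refs=F H, marked=B D I L
Mark F: refs=null, marked=B D F I L
Mark H: refs=K, marked=B D F H I L
Mark K: refs=G null H, marked=B D F H I K L
Mark G: refs=K G, marked=B D F G H I K L
Unmarked (collected): A C E J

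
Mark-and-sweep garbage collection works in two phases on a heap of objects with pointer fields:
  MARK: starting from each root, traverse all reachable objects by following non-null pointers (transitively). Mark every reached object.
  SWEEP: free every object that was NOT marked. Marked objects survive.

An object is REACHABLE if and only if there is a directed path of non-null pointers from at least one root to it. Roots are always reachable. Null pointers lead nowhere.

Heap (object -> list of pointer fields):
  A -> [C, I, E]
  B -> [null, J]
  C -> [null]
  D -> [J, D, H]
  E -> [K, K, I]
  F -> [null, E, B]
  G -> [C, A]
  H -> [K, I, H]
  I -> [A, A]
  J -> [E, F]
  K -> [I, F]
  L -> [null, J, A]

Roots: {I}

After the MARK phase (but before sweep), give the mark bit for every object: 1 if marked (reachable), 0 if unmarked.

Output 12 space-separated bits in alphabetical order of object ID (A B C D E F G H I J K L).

Roots: I
Mark I: refs=A A, marked=I
Mark A: refs=C I E, marked=A I
Mark C: refs=null, marked=A C I
Mark E: refs=K K I, marked=A C E I
Mark K: refs=I F, marked=A C E I K
Mark F: refs=null E B, marked=A C E F I K
Mark B: refs=null J, marked=A B C E F I K
Mark J: refs=E F, marked=A B C E F I J K
Unmarked (collected): D G H L

Answer: 1 1 1 0 1 1 0 0 1 1 1 0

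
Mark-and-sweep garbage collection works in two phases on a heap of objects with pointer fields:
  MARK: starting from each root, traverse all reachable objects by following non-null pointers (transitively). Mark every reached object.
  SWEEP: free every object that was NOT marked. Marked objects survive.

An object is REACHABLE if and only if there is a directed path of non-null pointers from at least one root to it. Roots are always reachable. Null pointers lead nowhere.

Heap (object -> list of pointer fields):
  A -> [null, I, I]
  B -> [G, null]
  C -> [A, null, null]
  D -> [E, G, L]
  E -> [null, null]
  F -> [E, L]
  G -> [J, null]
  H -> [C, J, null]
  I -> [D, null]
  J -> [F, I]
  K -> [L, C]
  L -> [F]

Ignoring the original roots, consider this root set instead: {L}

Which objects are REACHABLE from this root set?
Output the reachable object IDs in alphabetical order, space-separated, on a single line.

Answer: E F L

Derivation:
Roots: L
Mark L: refs=F, marked=L
Mark F: refs=E L, marked=F L
Mark E: refs=null null, marked=E F L
Unmarked (collected): A B C D G H I J K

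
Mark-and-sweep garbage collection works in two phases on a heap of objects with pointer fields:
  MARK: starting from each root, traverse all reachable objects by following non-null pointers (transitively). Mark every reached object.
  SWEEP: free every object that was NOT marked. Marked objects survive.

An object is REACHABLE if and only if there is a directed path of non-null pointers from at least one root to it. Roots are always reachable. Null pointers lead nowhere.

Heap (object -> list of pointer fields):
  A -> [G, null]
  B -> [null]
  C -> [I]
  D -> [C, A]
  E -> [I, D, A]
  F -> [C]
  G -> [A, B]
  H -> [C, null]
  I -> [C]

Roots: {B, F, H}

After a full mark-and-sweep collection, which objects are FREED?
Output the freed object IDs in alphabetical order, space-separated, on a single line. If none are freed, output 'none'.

Answer: A D E G

Derivation:
Roots: B F H
Mark B: refs=null, marked=B
Mark F: refs=C, marked=B F
Mark H: refs=C null, marked=B F H
Mark C: refs=I, marked=B C F H
Mark I: refs=C, marked=B C F H I
Unmarked (collected): A D E G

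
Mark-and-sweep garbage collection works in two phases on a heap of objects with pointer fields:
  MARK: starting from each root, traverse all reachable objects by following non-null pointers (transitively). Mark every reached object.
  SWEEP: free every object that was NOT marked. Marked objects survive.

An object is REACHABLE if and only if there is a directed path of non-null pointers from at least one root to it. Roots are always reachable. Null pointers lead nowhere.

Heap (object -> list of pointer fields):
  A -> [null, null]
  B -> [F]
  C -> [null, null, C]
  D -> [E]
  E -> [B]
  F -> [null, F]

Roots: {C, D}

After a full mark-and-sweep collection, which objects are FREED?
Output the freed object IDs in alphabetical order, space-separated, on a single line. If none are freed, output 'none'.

Answer: A

Derivation:
Roots: C D
Mark C: refs=null null C, marked=C
Mark D: refs=E, marked=C D
Mark E: refs=B, marked=C D E
Mark B: refs=F, marked=B C D E
Mark F: refs=null F, marked=B C D E F
Unmarked (collected): A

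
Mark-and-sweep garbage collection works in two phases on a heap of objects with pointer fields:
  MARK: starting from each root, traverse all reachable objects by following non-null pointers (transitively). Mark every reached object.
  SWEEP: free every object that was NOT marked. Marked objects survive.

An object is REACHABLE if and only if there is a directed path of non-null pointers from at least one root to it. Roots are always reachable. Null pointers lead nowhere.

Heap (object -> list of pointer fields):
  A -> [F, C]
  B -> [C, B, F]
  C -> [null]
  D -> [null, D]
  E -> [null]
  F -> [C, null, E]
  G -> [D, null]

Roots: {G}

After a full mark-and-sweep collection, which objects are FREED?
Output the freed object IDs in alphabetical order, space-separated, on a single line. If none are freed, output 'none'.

Roots: G
Mark G: refs=D null, marked=G
Mark D: refs=null D, marked=D G
Unmarked (collected): A B C E F

Answer: A B C E F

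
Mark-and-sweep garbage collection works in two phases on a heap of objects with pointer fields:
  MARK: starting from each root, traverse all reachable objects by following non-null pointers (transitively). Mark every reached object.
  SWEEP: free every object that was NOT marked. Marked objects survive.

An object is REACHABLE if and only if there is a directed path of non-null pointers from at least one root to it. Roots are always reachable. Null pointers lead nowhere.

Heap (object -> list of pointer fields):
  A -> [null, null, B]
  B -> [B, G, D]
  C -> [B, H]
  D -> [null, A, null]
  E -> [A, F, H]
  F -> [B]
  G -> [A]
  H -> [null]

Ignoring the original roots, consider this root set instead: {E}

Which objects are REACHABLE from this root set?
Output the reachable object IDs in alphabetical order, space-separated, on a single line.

Roots: E
Mark E: refs=A F H, marked=E
Mark A: refs=null null B, marked=A E
Mark F: refs=B, marked=A E F
Mark H: refs=null, marked=A E F H
Mark B: refs=B G D, marked=A B E F H
Mark G: refs=A, marked=A B E F G H
Mark D: refs=null A null, marked=A B D E F G H
Unmarked (collected): C

Answer: A B D E F G H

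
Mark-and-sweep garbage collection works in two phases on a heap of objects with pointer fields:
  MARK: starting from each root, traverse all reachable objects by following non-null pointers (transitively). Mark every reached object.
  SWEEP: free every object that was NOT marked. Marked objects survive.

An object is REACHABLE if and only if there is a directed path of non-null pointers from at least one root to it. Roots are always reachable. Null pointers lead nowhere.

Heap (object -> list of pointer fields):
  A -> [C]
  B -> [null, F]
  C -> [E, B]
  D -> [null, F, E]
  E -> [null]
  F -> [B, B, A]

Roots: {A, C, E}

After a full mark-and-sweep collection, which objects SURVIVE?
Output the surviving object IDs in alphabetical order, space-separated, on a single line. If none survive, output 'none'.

Roots: A C E
Mark A: refs=C, marked=A
Mark C: refs=E B, marked=A C
Mark E: refs=null, marked=A C E
Mark B: refs=null F, marked=A B C E
Mark F: refs=B B A, marked=A B C E F
Unmarked (collected): D

Answer: A B C E F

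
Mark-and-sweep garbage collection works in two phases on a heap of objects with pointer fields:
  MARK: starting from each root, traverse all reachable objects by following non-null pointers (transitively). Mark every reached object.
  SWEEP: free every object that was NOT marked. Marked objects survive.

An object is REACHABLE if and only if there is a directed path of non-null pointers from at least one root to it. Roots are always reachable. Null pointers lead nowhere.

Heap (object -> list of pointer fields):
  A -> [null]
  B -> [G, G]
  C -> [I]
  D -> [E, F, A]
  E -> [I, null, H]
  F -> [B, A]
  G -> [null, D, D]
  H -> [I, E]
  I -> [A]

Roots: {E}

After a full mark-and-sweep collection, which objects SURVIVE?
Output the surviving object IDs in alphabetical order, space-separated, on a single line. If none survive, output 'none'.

Answer: A E H I

Derivation:
Roots: E
Mark E: refs=I null H, marked=E
Mark I: refs=A, marked=E I
Mark H: refs=I E, marked=E H I
Mark A: refs=null, marked=A E H I
Unmarked (collected): B C D F G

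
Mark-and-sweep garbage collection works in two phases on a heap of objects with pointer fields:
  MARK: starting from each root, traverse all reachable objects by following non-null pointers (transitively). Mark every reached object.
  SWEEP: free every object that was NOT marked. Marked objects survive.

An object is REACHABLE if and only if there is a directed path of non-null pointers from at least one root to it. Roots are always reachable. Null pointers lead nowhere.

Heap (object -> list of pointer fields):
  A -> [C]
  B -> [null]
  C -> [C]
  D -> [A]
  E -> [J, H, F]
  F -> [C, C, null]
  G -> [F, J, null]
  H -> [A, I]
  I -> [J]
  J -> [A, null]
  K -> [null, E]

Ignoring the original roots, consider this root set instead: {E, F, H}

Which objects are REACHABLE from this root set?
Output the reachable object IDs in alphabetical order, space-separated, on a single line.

Roots: E F H
Mark E: refs=J H F, marked=E
Mark F: refs=C C null, marked=E F
Mark H: refs=A I, marked=E F H
Mark J: refs=A null, marked=E F H J
Mark C: refs=C, marked=C E F H J
Mark A: refs=C, marked=A C E F H J
Mark I: refs=J, marked=A C E F H I J
Unmarked (collected): B D G K

Answer: A C E F H I J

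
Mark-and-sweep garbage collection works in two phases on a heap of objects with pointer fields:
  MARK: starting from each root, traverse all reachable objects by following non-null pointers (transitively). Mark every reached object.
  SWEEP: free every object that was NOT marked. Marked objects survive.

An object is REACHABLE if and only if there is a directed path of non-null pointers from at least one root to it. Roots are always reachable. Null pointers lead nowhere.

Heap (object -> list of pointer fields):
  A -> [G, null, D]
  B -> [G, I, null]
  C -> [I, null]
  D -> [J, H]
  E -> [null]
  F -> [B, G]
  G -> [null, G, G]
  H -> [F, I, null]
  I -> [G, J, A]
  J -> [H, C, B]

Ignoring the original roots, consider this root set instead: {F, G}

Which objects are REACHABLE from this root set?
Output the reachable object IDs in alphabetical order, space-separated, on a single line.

Answer: A B C D F G H I J

Derivation:
Roots: F G
Mark F: refs=B G, marked=F
Mark G: refs=null G G, marked=F G
Mark B: refs=G I null, marked=B F G
Mark I: refs=G J A, marked=B F G I
Mark J: refs=H C B, marked=B F G I J
Mark A: refs=G null D, marked=A B F G I J
Mark H: refs=F I null, marked=A B F G H I J
Mark C: refs=I null, marked=A B C F G H I J
Mark D: refs=J H, marked=A B C D F G H I J
Unmarked (collected): E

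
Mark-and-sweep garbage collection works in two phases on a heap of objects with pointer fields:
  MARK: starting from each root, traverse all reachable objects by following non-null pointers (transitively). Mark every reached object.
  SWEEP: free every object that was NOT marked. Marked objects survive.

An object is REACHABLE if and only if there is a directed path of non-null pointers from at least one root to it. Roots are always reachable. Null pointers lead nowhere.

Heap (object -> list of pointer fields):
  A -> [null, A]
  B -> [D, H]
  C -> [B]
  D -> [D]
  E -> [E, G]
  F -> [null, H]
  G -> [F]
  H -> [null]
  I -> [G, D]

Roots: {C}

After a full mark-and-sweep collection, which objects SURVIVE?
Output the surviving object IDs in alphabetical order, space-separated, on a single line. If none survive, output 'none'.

Answer: B C D H

Derivation:
Roots: C
Mark C: refs=B, marked=C
Mark B: refs=D H, marked=B C
Mark D: refs=D, marked=B C D
Mark H: refs=null, marked=B C D H
Unmarked (collected): A E F G I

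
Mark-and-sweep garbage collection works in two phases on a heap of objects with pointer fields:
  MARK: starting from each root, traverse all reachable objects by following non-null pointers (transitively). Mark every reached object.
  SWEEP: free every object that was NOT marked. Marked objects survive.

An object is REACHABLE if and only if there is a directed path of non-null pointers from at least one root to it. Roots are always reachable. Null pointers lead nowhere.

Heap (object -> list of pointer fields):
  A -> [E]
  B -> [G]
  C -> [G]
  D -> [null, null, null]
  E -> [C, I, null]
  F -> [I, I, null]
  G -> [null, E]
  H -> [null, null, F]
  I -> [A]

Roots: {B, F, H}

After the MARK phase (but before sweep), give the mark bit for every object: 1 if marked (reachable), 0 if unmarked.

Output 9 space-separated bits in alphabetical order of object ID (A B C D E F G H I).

Answer: 1 1 1 0 1 1 1 1 1

Derivation:
Roots: B F H
Mark B: refs=G, marked=B
Mark F: refs=I I null, marked=B F
Mark H: refs=null null F, marked=B F H
Mark G: refs=null E, marked=B F G H
Mark I: refs=A, marked=B F G H I
Mark E: refs=C I null, marked=B E F G H I
Mark A: refs=E, marked=A B E F G H I
Mark C: refs=G, marked=A B C E F G H I
Unmarked (collected): D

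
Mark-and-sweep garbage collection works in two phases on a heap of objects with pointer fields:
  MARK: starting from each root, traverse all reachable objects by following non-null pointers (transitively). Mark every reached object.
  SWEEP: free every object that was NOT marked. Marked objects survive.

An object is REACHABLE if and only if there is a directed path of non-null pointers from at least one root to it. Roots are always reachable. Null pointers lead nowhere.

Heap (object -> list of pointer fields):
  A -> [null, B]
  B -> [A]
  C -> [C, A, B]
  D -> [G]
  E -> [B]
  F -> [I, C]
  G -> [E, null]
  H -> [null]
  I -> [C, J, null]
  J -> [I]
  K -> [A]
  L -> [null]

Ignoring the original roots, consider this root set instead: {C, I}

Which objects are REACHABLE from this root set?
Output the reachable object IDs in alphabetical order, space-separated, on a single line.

Roots: C I
Mark C: refs=C A B, marked=C
Mark I: refs=C J null, marked=C I
Mark A: refs=null B, marked=A C I
Mark B: refs=A, marked=A B C I
Mark J: refs=I, marked=A B C I J
Unmarked (collected): D E F G H K L

Answer: A B C I J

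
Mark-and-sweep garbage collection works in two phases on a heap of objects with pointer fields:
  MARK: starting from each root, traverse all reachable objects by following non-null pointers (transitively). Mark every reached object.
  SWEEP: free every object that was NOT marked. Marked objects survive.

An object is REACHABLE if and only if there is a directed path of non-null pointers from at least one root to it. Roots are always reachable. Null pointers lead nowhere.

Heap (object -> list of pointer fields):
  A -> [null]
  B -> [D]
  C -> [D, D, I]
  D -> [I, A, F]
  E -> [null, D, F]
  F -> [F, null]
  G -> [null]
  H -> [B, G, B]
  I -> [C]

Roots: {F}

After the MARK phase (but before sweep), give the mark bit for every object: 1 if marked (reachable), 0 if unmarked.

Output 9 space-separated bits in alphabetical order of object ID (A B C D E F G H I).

Roots: F
Mark F: refs=F null, marked=F
Unmarked (collected): A B C D E G H I

Answer: 0 0 0 0 0 1 0 0 0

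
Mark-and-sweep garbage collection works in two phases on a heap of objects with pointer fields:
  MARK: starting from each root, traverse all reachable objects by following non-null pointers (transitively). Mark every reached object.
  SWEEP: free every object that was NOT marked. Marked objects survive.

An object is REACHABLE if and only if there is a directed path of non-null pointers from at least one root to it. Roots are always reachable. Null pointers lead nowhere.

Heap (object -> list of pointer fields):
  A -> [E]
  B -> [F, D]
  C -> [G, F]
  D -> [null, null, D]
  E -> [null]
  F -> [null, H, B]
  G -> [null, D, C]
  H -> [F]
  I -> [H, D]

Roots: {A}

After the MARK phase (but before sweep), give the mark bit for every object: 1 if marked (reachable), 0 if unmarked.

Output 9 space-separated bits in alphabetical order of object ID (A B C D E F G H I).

Answer: 1 0 0 0 1 0 0 0 0

Derivation:
Roots: A
Mark A: refs=E, marked=A
Mark E: refs=null, marked=A E
Unmarked (collected): B C D F G H I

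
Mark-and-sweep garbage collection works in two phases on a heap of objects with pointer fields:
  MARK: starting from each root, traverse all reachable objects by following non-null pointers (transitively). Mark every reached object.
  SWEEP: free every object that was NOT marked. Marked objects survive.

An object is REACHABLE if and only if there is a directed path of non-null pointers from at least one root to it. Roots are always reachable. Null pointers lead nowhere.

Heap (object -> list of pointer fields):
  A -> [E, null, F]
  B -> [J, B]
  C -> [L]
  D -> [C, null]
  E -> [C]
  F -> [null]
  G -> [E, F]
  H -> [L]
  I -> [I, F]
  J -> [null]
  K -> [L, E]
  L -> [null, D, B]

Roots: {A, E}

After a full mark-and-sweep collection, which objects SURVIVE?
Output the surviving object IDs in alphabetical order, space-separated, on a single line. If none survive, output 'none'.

Answer: A B C D E F J L

Derivation:
Roots: A E
Mark A: refs=E null F, marked=A
Mark E: refs=C, marked=A E
Mark F: refs=null, marked=A E F
Mark C: refs=L, marked=A C E F
Mark L: refs=null D B, marked=A C E F L
Mark D: refs=C null, marked=A C D E F L
Mark B: refs=J B, marked=A B C D E F L
Mark J: refs=null, marked=A B C D E F J L
Unmarked (collected): G H I K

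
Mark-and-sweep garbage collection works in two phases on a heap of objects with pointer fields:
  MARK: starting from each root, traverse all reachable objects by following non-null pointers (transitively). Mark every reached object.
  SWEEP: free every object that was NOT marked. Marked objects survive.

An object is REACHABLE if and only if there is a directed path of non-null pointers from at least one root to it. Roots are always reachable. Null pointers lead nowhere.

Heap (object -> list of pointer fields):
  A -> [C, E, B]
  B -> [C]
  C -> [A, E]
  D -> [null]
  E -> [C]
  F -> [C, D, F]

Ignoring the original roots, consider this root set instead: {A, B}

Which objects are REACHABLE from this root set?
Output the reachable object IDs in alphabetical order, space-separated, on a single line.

Answer: A B C E

Derivation:
Roots: A B
Mark A: refs=C E B, marked=A
Mark B: refs=C, marked=A B
Mark C: refs=A E, marked=A B C
Mark E: refs=C, marked=A B C E
Unmarked (collected): D F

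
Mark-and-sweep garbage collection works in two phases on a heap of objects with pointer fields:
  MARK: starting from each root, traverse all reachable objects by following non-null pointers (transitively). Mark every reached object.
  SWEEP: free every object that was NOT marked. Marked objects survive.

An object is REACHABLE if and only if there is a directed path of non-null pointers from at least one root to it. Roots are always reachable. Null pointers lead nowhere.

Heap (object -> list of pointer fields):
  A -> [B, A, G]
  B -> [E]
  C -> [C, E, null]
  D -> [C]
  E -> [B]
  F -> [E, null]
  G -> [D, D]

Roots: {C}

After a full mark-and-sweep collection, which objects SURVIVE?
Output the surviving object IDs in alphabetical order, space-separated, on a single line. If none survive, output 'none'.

Answer: B C E

Derivation:
Roots: C
Mark C: refs=C E null, marked=C
Mark E: refs=B, marked=C E
Mark B: refs=E, marked=B C E
Unmarked (collected): A D F G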